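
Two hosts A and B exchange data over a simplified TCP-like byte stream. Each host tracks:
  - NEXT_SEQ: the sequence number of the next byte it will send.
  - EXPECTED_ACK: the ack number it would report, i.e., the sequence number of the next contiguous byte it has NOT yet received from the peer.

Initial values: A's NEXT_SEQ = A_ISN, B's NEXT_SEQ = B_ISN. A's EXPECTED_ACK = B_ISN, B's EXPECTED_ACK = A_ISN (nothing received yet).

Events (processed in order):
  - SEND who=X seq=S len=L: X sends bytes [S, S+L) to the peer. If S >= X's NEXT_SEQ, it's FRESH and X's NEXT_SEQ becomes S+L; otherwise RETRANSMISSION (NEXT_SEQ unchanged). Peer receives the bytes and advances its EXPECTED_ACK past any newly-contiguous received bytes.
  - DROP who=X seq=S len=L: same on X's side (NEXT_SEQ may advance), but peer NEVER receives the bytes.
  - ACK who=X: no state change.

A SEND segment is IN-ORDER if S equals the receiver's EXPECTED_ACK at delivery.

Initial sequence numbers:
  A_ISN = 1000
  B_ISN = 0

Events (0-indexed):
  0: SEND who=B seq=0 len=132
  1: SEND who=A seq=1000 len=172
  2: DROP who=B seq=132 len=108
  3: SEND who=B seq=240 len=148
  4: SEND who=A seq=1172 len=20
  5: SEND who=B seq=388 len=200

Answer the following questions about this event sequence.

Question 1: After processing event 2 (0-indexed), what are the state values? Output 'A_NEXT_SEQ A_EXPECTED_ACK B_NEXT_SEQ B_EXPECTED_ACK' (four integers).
After event 0: A_seq=1000 A_ack=132 B_seq=132 B_ack=1000
After event 1: A_seq=1172 A_ack=132 B_seq=132 B_ack=1172
After event 2: A_seq=1172 A_ack=132 B_seq=240 B_ack=1172

1172 132 240 1172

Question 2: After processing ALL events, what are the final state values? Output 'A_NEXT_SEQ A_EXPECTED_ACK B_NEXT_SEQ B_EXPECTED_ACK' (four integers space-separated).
Answer: 1192 132 588 1192

Derivation:
After event 0: A_seq=1000 A_ack=132 B_seq=132 B_ack=1000
After event 1: A_seq=1172 A_ack=132 B_seq=132 B_ack=1172
After event 2: A_seq=1172 A_ack=132 B_seq=240 B_ack=1172
After event 3: A_seq=1172 A_ack=132 B_seq=388 B_ack=1172
After event 4: A_seq=1192 A_ack=132 B_seq=388 B_ack=1192
After event 5: A_seq=1192 A_ack=132 B_seq=588 B_ack=1192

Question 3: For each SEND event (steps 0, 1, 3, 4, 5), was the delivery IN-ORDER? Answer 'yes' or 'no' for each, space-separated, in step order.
Answer: yes yes no yes no

Derivation:
Step 0: SEND seq=0 -> in-order
Step 1: SEND seq=1000 -> in-order
Step 3: SEND seq=240 -> out-of-order
Step 4: SEND seq=1172 -> in-order
Step 5: SEND seq=388 -> out-of-order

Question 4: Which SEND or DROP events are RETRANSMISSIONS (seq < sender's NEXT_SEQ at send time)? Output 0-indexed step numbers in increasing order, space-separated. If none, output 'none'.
Answer: none

Derivation:
Step 0: SEND seq=0 -> fresh
Step 1: SEND seq=1000 -> fresh
Step 2: DROP seq=132 -> fresh
Step 3: SEND seq=240 -> fresh
Step 4: SEND seq=1172 -> fresh
Step 5: SEND seq=388 -> fresh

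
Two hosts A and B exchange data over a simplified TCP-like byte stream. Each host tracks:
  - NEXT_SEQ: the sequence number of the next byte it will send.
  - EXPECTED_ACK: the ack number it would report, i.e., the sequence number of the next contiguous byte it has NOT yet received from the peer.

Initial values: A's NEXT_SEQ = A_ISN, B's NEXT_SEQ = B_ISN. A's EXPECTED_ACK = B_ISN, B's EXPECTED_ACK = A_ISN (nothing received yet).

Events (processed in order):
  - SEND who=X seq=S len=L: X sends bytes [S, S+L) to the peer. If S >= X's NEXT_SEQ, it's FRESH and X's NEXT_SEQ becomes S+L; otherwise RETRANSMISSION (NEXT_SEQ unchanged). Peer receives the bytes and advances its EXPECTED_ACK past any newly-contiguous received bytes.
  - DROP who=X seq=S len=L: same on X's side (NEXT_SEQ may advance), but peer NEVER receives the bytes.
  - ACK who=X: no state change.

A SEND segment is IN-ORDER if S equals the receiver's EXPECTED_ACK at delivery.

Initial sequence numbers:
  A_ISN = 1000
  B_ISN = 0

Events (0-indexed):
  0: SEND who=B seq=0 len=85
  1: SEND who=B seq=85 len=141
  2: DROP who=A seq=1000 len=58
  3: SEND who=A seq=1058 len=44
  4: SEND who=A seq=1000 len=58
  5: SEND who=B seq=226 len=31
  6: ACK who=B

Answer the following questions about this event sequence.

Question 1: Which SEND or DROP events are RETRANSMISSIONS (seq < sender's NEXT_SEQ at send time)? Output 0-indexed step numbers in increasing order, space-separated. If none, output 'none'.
Step 0: SEND seq=0 -> fresh
Step 1: SEND seq=85 -> fresh
Step 2: DROP seq=1000 -> fresh
Step 3: SEND seq=1058 -> fresh
Step 4: SEND seq=1000 -> retransmit
Step 5: SEND seq=226 -> fresh

Answer: 4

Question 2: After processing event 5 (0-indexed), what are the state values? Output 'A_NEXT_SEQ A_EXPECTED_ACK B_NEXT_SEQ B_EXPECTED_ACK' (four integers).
After event 0: A_seq=1000 A_ack=85 B_seq=85 B_ack=1000
After event 1: A_seq=1000 A_ack=226 B_seq=226 B_ack=1000
After event 2: A_seq=1058 A_ack=226 B_seq=226 B_ack=1000
After event 3: A_seq=1102 A_ack=226 B_seq=226 B_ack=1000
After event 4: A_seq=1102 A_ack=226 B_seq=226 B_ack=1102
After event 5: A_seq=1102 A_ack=257 B_seq=257 B_ack=1102

1102 257 257 1102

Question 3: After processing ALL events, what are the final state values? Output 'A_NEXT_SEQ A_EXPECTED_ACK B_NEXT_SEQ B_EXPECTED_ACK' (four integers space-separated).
After event 0: A_seq=1000 A_ack=85 B_seq=85 B_ack=1000
After event 1: A_seq=1000 A_ack=226 B_seq=226 B_ack=1000
After event 2: A_seq=1058 A_ack=226 B_seq=226 B_ack=1000
After event 3: A_seq=1102 A_ack=226 B_seq=226 B_ack=1000
After event 4: A_seq=1102 A_ack=226 B_seq=226 B_ack=1102
After event 5: A_seq=1102 A_ack=257 B_seq=257 B_ack=1102
After event 6: A_seq=1102 A_ack=257 B_seq=257 B_ack=1102

Answer: 1102 257 257 1102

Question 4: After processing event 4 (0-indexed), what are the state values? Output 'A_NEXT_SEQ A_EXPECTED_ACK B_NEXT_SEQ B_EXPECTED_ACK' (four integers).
After event 0: A_seq=1000 A_ack=85 B_seq=85 B_ack=1000
After event 1: A_seq=1000 A_ack=226 B_seq=226 B_ack=1000
After event 2: A_seq=1058 A_ack=226 B_seq=226 B_ack=1000
After event 3: A_seq=1102 A_ack=226 B_seq=226 B_ack=1000
After event 4: A_seq=1102 A_ack=226 B_seq=226 B_ack=1102

1102 226 226 1102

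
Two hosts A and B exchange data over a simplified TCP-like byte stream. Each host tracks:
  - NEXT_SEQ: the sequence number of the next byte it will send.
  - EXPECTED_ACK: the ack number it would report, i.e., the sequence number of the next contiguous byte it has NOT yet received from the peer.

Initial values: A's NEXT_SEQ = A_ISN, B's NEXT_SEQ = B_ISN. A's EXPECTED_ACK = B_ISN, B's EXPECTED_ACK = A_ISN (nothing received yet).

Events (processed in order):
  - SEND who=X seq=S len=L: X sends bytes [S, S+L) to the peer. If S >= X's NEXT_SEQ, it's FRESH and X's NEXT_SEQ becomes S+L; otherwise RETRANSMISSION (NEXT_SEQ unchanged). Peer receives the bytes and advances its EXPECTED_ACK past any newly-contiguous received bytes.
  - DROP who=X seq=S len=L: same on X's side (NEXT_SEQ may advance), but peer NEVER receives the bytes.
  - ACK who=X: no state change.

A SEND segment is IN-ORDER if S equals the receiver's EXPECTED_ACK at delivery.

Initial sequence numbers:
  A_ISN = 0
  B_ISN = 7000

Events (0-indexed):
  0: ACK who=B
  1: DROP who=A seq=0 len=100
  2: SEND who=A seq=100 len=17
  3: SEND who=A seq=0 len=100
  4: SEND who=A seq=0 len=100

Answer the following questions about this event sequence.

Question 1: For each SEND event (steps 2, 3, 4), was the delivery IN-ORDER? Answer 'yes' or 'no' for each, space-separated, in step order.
Step 2: SEND seq=100 -> out-of-order
Step 3: SEND seq=0 -> in-order
Step 4: SEND seq=0 -> out-of-order

Answer: no yes no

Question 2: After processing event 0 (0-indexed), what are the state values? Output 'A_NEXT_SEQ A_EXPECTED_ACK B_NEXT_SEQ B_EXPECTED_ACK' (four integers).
After event 0: A_seq=0 A_ack=7000 B_seq=7000 B_ack=0

0 7000 7000 0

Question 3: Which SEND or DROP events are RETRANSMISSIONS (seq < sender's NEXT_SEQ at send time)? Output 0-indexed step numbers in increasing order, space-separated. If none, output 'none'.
Answer: 3 4

Derivation:
Step 1: DROP seq=0 -> fresh
Step 2: SEND seq=100 -> fresh
Step 3: SEND seq=0 -> retransmit
Step 4: SEND seq=0 -> retransmit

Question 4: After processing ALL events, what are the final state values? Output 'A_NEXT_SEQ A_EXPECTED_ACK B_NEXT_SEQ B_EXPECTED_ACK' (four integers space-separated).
Answer: 117 7000 7000 117

Derivation:
After event 0: A_seq=0 A_ack=7000 B_seq=7000 B_ack=0
After event 1: A_seq=100 A_ack=7000 B_seq=7000 B_ack=0
After event 2: A_seq=117 A_ack=7000 B_seq=7000 B_ack=0
After event 3: A_seq=117 A_ack=7000 B_seq=7000 B_ack=117
After event 4: A_seq=117 A_ack=7000 B_seq=7000 B_ack=117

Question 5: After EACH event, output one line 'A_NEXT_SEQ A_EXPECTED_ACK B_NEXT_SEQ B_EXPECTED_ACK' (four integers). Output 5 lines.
0 7000 7000 0
100 7000 7000 0
117 7000 7000 0
117 7000 7000 117
117 7000 7000 117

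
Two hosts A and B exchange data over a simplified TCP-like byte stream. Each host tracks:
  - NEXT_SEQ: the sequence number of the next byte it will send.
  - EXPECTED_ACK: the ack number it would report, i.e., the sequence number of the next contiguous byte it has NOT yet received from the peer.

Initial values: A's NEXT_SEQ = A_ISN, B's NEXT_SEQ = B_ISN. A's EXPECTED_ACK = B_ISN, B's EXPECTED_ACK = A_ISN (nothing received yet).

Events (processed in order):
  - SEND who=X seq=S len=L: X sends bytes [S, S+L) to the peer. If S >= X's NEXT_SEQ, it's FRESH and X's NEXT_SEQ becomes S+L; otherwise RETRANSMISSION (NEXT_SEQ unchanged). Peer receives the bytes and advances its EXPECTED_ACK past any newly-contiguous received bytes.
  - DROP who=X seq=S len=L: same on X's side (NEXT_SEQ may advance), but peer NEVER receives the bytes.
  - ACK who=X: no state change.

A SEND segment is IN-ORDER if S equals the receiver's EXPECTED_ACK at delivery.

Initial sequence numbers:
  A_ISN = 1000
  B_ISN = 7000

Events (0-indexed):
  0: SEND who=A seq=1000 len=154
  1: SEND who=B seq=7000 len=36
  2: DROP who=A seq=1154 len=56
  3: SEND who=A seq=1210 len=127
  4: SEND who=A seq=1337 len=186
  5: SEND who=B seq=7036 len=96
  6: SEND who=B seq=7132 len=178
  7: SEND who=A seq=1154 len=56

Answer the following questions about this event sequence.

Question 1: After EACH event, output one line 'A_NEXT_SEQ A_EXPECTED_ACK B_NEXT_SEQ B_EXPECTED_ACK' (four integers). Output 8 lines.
1154 7000 7000 1154
1154 7036 7036 1154
1210 7036 7036 1154
1337 7036 7036 1154
1523 7036 7036 1154
1523 7132 7132 1154
1523 7310 7310 1154
1523 7310 7310 1523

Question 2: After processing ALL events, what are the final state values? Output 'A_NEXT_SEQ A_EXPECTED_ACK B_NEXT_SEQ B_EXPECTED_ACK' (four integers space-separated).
Answer: 1523 7310 7310 1523

Derivation:
After event 0: A_seq=1154 A_ack=7000 B_seq=7000 B_ack=1154
After event 1: A_seq=1154 A_ack=7036 B_seq=7036 B_ack=1154
After event 2: A_seq=1210 A_ack=7036 B_seq=7036 B_ack=1154
After event 3: A_seq=1337 A_ack=7036 B_seq=7036 B_ack=1154
After event 4: A_seq=1523 A_ack=7036 B_seq=7036 B_ack=1154
After event 5: A_seq=1523 A_ack=7132 B_seq=7132 B_ack=1154
After event 6: A_seq=1523 A_ack=7310 B_seq=7310 B_ack=1154
After event 7: A_seq=1523 A_ack=7310 B_seq=7310 B_ack=1523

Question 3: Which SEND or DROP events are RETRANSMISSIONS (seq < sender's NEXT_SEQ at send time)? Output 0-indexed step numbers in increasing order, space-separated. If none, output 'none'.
Answer: 7

Derivation:
Step 0: SEND seq=1000 -> fresh
Step 1: SEND seq=7000 -> fresh
Step 2: DROP seq=1154 -> fresh
Step 3: SEND seq=1210 -> fresh
Step 4: SEND seq=1337 -> fresh
Step 5: SEND seq=7036 -> fresh
Step 6: SEND seq=7132 -> fresh
Step 7: SEND seq=1154 -> retransmit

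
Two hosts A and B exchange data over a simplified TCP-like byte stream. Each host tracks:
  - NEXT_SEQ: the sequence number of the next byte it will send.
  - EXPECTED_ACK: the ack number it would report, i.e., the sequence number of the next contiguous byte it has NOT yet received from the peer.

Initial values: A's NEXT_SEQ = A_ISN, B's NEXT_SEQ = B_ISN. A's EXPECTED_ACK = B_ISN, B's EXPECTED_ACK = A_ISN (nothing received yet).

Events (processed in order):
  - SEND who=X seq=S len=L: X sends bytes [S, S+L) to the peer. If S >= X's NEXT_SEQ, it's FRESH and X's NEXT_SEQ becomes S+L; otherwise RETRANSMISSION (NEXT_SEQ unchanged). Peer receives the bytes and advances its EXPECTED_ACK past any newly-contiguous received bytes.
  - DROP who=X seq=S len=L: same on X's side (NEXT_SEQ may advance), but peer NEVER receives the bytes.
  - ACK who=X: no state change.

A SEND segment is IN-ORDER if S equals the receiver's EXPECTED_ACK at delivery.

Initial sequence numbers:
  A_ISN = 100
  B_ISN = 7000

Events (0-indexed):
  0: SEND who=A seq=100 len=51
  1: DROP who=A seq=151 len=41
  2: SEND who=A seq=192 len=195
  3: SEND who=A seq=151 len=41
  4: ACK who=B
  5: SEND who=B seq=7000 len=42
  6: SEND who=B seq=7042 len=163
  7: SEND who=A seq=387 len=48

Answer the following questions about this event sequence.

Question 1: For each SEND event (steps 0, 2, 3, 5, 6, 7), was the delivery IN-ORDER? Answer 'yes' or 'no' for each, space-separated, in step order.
Answer: yes no yes yes yes yes

Derivation:
Step 0: SEND seq=100 -> in-order
Step 2: SEND seq=192 -> out-of-order
Step 3: SEND seq=151 -> in-order
Step 5: SEND seq=7000 -> in-order
Step 6: SEND seq=7042 -> in-order
Step 7: SEND seq=387 -> in-order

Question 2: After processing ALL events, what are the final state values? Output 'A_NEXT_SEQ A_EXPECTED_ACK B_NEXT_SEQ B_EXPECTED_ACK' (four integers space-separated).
Answer: 435 7205 7205 435

Derivation:
After event 0: A_seq=151 A_ack=7000 B_seq=7000 B_ack=151
After event 1: A_seq=192 A_ack=7000 B_seq=7000 B_ack=151
After event 2: A_seq=387 A_ack=7000 B_seq=7000 B_ack=151
After event 3: A_seq=387 A_ack=7000 B_seq=7000 B_ack=387
After event 4: A_seq=387 A_ack=7000 B_seq=7000 B_ack=387
After event 5: A_seq=387 A_ack=7042 B_seq=7042 B_ack=387
After event 6: A_seq=387 A_ack=7205 B_seq=7205 B_ack=387
After event 7: A_seq=435 A_ack=7205 B_seq=7205 B_ack=435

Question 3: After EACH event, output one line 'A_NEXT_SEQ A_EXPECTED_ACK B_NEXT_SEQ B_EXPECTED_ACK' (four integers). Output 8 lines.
151 7000 7000 151
192 7000 7000 151
387 7000 7000 151
387 7000 7000 387
387 7000 7000 387
387 7042 7042 387
387 7205 7205 387
435 7205 7205 435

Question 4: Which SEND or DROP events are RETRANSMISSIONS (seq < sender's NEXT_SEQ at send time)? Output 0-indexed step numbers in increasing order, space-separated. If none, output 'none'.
Answer: 3

Derivation:
Step 0: SEND seq=100 -> fresh
Step 1: DROP seq=151 -> fresh
Step 2: SEND seq=192 -> fresh
Step 3: SEND seq=151 -> retransmit
Step 5: SEND seq=7000 -> fresh
Step 6: SEND seq=7042 -> fresh
Step 7: SEND seq=387 -> fresh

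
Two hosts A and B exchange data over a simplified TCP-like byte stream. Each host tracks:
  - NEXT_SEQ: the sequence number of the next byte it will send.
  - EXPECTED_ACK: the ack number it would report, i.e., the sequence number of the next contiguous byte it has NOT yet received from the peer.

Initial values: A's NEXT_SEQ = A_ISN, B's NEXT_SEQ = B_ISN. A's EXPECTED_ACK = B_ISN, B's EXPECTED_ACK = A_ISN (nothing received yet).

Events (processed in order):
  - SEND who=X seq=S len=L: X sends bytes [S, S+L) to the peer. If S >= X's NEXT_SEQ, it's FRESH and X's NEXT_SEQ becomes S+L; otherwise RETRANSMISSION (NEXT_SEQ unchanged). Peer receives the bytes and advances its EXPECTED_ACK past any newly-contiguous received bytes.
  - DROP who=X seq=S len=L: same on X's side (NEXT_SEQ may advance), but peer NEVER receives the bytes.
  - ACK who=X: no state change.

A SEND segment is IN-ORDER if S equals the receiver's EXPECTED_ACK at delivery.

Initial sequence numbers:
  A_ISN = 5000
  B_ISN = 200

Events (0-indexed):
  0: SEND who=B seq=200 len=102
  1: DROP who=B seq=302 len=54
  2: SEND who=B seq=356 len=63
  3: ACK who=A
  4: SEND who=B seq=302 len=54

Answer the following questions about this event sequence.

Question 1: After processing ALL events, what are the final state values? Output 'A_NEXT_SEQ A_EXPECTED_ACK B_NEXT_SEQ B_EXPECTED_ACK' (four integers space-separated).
After event 0: A_seq=5000 A_ack=302 B_seq=302 B_ack=5000
After event 1: A_seq=5000 A_ack=302 B_seq=356 B_ack=5000
After event 2: A_seq=5000 A_ack=302 B_seq=419 B_ack=5000
After event 3: A_seq=5000 A_ack=302 B_seq=419 B_ack=5000
After event 4: A_seq=5000 A_ack=419 B_seq=419 B_ack=5000

Answer: 5000 419 419 5000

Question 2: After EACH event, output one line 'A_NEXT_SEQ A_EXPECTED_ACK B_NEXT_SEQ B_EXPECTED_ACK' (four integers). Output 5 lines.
5000 302 302 5000
5000 302 356 5000
5000 302 419 5000
5000 302 419 5000
5000 419 419 5000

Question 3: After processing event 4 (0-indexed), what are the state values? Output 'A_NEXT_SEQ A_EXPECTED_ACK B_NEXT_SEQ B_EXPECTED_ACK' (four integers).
After event 0: A_seq=5000 A_ack=302 B_seq=302 B_ack=5000
After event 1: A_seq=5000 A_ack=302 B_seq=356 B_ack=5000
After event 2: A_seq=5000 A_ack=302 B_seq=419 B_ack=5000
After event 3: A_seq=5000 A_ack=302 B_seq=419 B_ack=5000
After event 4: A_seq=5000 A_ack=419 B_seq=419 B_ack=5000

5000 419 419 5000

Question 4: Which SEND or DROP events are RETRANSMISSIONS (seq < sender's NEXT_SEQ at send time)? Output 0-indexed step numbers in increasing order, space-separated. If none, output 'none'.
Answer: 4

Derivation:
Step 0: SEND seq=200 -> fresh
Step 1: DROP seq=302 -> fresh
Step 2: SEND seq=356 -> fresh
Step 4: SEND seq=302 -> retransmit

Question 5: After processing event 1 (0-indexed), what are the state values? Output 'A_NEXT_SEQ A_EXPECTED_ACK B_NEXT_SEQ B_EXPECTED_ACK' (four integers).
After event 0: A_seq=5000 A_ack=302 B_seq=302 B_ack=5000
After event 1: A_seq=5000 A_ack=302 B_seq=356 B_ack=5000

5000 302 356 5000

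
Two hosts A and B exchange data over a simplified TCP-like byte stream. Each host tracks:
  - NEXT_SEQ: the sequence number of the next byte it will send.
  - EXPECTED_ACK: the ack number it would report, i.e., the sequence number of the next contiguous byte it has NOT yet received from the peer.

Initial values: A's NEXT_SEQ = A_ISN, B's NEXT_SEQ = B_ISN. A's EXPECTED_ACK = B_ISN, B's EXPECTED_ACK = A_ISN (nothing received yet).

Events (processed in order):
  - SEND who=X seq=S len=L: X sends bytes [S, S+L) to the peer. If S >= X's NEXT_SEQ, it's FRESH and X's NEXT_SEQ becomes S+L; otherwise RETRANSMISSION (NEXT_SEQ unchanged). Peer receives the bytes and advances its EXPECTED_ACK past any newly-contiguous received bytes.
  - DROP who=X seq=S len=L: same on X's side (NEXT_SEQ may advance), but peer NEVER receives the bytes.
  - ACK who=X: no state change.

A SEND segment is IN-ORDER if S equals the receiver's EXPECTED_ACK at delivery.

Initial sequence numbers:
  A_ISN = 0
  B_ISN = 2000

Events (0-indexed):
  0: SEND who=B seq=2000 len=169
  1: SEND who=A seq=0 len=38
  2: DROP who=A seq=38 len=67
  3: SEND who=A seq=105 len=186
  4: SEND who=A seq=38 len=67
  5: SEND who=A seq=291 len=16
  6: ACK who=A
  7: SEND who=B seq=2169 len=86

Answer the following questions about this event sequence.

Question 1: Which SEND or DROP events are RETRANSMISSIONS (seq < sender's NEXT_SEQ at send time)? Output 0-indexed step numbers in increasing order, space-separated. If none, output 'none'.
Answer: 4

Derivation:
Step 0: SEND seq=2000 -> fresh
Step 1: SEND seq=0 -> fresh
Step 2: DROP seq=38 -> fresh
Step 3: SEND seq=105 -> fresh
Step 4: SEND seq=38 -> retransmit
Step 5: SEND seq=291 -> fresh
Step 7: SEND seq=2169 -> fresh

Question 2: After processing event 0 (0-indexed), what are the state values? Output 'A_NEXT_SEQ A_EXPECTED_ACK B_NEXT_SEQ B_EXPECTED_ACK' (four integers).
After event 0: A_seq=0 A_ack=2169 B_seq=2169 B_ack=0

0 2169 2169 0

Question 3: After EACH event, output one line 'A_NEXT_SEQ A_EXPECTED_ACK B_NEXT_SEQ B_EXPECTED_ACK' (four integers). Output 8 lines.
0 2169 2169 0
38 2169 2169 38
105 2169 2169 38
291 2169 2169 38
291 2169 2169 291
307 2169 2169 307
307 2169 2169 307
307 2255 2255 307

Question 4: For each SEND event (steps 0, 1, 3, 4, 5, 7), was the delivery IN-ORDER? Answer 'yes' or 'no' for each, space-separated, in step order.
Step 0: SEND seq=2000 -> in-order
Step 1: SEND seq=0 -> in-order
Step 3: SEND seq=105 -> out-of-order
Step 4: SEND seq=38 -> in-order
Step 5: SEND seq=291 -> in-order
Step 7: SEND seq=2169 -> in-order

Answer: yes yes no yes yes yes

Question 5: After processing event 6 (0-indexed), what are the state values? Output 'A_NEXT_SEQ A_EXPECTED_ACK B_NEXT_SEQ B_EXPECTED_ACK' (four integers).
After event 0: A_seq=0 A_ack=2169 B_seq=2169 B_ack=0
After event 1: A_seq=38 A_ack=2169 B_seq=2169 B_ack=38
After event 2: A_seq=105 A_ack=2169 B_seq=2169 B_ack=38
After event 3: A_seq=291 A_ack=2169 B_seq=2169 B_ack=38
After event 4: A_seq=291 A_ack=2169 B_seq=2169 B_ack=291
After event 5: A_seq=307 A_ack=2169 B_seq=2169 B_ack=307
After event 6: A_seq=307 A_ack=2169 B_seq=2169 B_ack=307

307 2169 2169 307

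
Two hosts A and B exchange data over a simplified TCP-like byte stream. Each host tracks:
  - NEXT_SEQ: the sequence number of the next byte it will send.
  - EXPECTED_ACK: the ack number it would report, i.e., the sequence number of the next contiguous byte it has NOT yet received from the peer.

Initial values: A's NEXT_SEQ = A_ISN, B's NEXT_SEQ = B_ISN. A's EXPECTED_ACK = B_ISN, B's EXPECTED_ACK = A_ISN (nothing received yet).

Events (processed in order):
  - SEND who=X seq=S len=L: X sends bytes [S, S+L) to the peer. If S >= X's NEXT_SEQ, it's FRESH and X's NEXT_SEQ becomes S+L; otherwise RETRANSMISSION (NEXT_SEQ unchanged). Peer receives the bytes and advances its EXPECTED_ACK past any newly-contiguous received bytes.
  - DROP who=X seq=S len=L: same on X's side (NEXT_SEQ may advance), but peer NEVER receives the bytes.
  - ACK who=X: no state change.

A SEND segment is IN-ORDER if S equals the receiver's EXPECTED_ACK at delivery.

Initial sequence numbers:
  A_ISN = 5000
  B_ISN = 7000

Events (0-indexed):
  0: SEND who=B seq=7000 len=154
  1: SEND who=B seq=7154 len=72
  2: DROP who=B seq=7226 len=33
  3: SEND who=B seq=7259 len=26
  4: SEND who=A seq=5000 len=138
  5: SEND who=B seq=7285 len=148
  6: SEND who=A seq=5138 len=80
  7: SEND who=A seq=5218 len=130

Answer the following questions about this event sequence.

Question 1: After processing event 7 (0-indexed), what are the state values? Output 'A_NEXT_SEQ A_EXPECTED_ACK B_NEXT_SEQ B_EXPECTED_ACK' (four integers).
After event 0: A_seq=5000 A_ack=7154 B_seq=7154 B_ack=5000
After event 1: A_seq=5000 A_ack=7226 B_seq=7226 B_ack=5000
After event 2: A_seq=5000 A_ack=7226 B_seq=7259 B_ack=5000
After event 3: A_seq=5000 A_ack=7226 B_seq=7285 B_ack=5000
After event 4: A_seq=5138 A_ack=7226 B_seq=7285 B_ack=5138
After event 5: A_seq=5138 A_ack=7226 B_seq=7433 B_ack=5138
After event 6: A_seq=5218 A_ack=7226 B_seq=7433 B_ack=5218
After event 7: A_seq=5348 A_ack=7226 B_seq=7433 B_ack=5348

5348 7226 7433 5348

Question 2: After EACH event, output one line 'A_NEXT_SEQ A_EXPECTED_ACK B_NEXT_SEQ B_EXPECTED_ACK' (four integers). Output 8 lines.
5000 7154 7154 5000
5000 7226 7226 5000
5000 7226 7259 5000
5000 7226 7285 5000
5138 7226 7285 5138
5138 7226 7433 5138
5218 7226 7433 5218
5348 7226 7433 5348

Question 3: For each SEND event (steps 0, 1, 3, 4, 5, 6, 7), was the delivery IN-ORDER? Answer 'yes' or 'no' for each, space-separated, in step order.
Answer: yes yes no yes no yes yes

Derivation:
Step 0: SEND seq=7000 -> in-order
Step 1: SEND seq=7154 -> in-order
Step 3: SEND seq=7259 -> out-of-order
Step 4: SEND seq=5000 -> in-order
Step 5: SEND seq=7285 -> out-of-order
Step 6: SEND seq=5138 -> in-order
Step 7: SEND seq=5218 -> in-order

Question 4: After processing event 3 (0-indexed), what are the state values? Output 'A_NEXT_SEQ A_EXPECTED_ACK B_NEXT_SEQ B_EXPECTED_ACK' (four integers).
After event 0: A_seq=5000 A_ack=7154 B_seq=7154 B_ack=5000
After event 1: A_seq=5000 A_ack=7226 B_seq=7226 B_ack=5000
After event 2: A_seq=5000 A_ack=7226 B_seq=7259 B_ack=5000
After event 3: A_seq=5000 A_ack=7226 B_seq=7285 B_ack=5000

5000 7226 7285 5000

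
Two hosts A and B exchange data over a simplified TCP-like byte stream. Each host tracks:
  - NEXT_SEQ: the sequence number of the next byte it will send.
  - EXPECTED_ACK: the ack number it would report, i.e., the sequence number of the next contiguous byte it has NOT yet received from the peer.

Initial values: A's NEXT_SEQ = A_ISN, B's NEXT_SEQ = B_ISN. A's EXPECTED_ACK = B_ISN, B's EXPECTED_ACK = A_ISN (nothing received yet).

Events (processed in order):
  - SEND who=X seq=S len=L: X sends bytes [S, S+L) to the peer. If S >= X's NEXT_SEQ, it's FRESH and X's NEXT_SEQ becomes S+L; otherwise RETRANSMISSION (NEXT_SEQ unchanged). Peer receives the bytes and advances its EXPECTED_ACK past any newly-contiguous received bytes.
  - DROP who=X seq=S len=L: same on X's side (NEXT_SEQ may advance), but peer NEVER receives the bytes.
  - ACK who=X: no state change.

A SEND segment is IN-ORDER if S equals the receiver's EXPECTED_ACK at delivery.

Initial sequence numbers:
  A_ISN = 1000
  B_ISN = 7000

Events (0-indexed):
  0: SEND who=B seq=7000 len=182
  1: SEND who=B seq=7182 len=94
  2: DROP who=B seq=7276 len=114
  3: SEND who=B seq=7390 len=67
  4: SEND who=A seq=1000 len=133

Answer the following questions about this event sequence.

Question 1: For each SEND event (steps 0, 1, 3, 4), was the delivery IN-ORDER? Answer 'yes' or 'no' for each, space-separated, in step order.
Step 0: SEND seq=7000 -> in-order
Step 1: SEND seq=7182 -> in-order
Step 3: SEND seq=7390 -> out-of-order
Step 4: SEND seq=1000 -> in-order

Answer: yes yes no yes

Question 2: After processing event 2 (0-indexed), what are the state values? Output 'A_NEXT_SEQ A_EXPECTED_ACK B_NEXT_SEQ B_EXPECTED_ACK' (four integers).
After event 0: A_seq=1000 A_ack=7182 B_seq=7182 B_ack=1000
After event 1: A_seq=1000 A_ack=7276 B_seq=7276 B_ack=1000
After event 2: A_seq=1000 A_ack=7276 B_seq=7390 B_ack=1000

1000 7276 7390 1000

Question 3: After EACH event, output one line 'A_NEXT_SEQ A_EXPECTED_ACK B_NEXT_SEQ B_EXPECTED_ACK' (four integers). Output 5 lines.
1000 7182 7182 1000
1000 7276 7276 1000
1000 7276 7390 1000
1000 7276 7457 1000
1133 7276 7457 1133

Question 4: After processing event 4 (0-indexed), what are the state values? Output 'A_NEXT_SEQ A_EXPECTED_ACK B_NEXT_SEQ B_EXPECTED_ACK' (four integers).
After event 0: A_seq=1000 A_ack=7182 B_seq=7182 B_ack=1000
After event 1: A_seq=1000 A_ack=7276 B_seq=7276 B_ack=1000
After event 2: A_seq=1000 A_ack=7276 B_seq=7390 B_ack=1000
After event 3: A_seq=1000 A_ack=7276 B_seq=7457 B_ack=1000
After event 4: A_seq=1133 A_ack=7276 B_seq=7457 B_ack=1133

1133 7276 7457 1133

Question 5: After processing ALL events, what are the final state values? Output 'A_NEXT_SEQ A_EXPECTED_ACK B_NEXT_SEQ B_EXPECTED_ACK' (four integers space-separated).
After event 0: A_seq=1000 A_ack=7182 B_seq=7182 B_ack=1000
After event 1: A_seq=1000 A_ack=7276 B_seq=7276 B_ack=1000
After event 2: A_seq=1000 A_ack=7276 B_seq=7390 B_ack=1000
After event 3: A_seq=1000 A_ack=7276 B_seq=7457 B_ack=1000
After event 4: A_seq=1133 A_ack=7276 B_seq=7457 B_ack=1133

Answer: 1133 7276 7457 1133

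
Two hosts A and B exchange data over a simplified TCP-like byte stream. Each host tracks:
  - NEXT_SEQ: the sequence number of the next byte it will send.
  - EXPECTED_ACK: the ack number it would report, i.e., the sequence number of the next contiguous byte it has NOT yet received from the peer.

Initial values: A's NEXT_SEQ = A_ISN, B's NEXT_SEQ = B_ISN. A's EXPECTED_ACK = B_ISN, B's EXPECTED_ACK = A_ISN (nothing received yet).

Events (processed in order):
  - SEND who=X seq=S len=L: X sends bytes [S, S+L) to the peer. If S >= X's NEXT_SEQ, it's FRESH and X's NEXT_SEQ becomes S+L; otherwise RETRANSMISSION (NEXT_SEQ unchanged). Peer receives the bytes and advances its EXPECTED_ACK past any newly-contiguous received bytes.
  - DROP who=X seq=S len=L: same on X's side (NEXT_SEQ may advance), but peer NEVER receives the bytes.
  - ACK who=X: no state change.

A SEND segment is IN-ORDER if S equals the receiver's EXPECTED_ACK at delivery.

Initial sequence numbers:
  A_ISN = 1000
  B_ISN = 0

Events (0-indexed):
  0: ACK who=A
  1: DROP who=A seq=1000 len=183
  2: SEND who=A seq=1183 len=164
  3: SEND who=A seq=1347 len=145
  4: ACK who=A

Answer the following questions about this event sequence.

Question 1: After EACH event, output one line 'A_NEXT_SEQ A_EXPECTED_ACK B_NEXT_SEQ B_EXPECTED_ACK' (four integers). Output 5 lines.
1000 0 0 1000
1183 0 0 1000
1347 0 0 1000
1492 0 0 1000
1492 0 0 1000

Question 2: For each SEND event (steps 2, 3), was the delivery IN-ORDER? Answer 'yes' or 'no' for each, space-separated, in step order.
Step 2: SEND seq=1183 -> out-of-order
Step 3: SEND seq=1347 -> out-of-order

Answer: no no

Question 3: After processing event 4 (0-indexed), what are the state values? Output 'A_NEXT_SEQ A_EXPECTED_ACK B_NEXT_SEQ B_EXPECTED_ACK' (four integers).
After event 0: A_seq=1000 A_ack=0 B_seq=0 B_ack=1000
After event 1: A_seq=1183 A_ack=0 B_seq=0 B_ack=1000
After event 2: A_seq=1347 A_ack=0 B_seq=0 B_ack=1000
After event 3: A_seq=1492 A_ack=0 B_seq=0 B_ack=1000
After event 4: A_seq=1492 A_ack=0 B_seq=0 B_ack=1000

1492 0 0 1000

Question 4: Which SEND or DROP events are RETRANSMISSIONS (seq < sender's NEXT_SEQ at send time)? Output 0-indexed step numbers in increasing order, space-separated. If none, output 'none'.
Answer: none

Derivation:
Step 1: DROP seq=1000 -> fresh
Step 2: SEND seq=1183 -> fresh
Step 3: SEND seq=1347 -> fresh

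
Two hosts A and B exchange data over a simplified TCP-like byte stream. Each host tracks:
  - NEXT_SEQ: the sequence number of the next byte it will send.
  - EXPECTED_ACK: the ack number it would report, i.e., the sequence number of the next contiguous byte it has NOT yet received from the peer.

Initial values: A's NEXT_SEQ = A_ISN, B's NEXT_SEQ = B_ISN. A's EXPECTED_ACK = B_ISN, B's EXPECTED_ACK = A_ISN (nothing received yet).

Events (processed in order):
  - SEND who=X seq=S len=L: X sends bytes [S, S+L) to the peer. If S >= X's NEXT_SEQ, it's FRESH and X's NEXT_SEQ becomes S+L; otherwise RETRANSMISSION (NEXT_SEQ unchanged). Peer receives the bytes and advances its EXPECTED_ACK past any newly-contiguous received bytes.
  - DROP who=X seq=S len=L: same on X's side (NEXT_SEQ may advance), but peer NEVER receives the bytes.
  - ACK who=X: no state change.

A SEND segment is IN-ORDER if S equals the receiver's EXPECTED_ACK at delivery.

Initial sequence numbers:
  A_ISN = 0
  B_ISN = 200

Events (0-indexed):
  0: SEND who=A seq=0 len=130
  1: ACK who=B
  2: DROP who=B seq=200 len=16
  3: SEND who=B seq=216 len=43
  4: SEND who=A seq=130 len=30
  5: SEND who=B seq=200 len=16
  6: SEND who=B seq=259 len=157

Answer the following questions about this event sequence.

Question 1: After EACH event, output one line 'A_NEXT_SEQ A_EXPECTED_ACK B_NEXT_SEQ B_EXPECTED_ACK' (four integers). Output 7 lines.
130 200 200 130
130 200 200 130
130 200 216 130
130 200 259 130
160 200 259 160
160 259 259 160
160 416 416 160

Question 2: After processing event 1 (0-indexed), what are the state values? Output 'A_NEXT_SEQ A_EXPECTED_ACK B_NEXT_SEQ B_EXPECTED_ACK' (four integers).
After event 0: A_seq=130 A_ack=200 B_seq=200 B_ack=130
After event 1: A_seq=130 A_ack=200 B_seq=200 B_ack=130

130 200 200 130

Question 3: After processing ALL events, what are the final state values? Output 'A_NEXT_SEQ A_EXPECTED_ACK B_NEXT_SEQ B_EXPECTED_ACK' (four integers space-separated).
After event 0: A_seq=130 A_ack=200 B_seq=200 B_ack=130
After event 1: A_seq=130 A_ack=200 B_seq=200 B_ack=130
After event 2: A_seq=130 A_ack=200 B_seq=216 B_ack=130
After event 3: A_seq=130 A_ack=200 B_seq=259 B_ack=130
After event 4: A_seq=160 A_ack=200 B_seq=259 B_ack=160
After event 5: A_seq=160 A_ack=259 B_seq=259 B_ack=160
After event 6: A_seq=160 A_ack=416 B_seq=416 B_ack=160

Answer: 160 416 416 160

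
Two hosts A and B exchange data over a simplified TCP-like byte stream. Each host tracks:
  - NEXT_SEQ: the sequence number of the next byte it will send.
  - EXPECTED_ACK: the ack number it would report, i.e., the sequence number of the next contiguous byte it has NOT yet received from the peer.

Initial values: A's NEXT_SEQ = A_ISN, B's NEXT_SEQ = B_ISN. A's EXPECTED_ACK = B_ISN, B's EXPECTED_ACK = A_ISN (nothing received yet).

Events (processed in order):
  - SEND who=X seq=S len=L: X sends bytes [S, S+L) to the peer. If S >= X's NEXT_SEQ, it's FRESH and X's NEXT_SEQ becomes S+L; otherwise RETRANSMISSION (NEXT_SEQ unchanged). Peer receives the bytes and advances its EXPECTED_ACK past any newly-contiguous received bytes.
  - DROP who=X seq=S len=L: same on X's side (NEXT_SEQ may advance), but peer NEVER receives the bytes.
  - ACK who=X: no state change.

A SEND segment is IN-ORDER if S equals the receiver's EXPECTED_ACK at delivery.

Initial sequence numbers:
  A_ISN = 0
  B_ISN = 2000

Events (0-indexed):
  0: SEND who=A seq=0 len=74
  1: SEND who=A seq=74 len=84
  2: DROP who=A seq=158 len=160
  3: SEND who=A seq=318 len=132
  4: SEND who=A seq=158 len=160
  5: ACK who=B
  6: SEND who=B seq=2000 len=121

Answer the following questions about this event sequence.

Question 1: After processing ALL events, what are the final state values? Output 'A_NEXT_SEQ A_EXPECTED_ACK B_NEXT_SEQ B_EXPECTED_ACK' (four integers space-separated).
After event 0: A_seq=74 A_ack=2000 B_seq=2000 B_ack=74
After event 1: A_seq=158 A_ack=2000 B_seq=2000 B_ack=158
After event 2: A_seq=318 A_ack=2000 B_seq=2000 B_ack=158
After event 3: A_seq=450 A_ack=2000 B_seq=2000 B_ack=158
After event 4: A_seq=450 A_ack=2000 B_seq=2000 B_ack=450
After event 5: A_seq=450 A_ack=2000 B_seq=2000 B_ack=450
After event 6: A_seq=450 A_ack=2121 B_seq=2121 B_ack=450

Answer: 450 2121 2121 450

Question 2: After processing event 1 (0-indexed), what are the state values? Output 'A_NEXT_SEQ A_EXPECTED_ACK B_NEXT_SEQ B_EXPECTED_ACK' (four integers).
After event 0: A_seq=74 A_ack=2000 B_seq=2000 B_ack=74
After event 1: A_seq=158 A_ack=2000 B_seq=2000 B_ack=158

158 2000 2000 158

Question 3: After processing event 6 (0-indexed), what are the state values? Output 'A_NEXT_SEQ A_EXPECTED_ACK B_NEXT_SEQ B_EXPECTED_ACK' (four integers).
After event 0: A_seq=74 A_ack=2000 B_seq=2000 B_ack=74
After event 1: A_seq=158 A_ack=2000 B_seq=2000 B_ack=158
After event 2: A_seq=318 A_ack=2000 B_seq=2000 B_ack=158
After event 3: A_seq=450 A_ack=2000 B_seq=2000 B_ack=158
After event 4: A_seq=450 A_ack=2000 B_seq=2000 B_ack=450
After event 5: A_seq=450 A_ack=2000 B_seq=2000 B_ack=450
After event 6: A_seq=450 A_ack=2121 B_seq=2121 B_ack=450

450 2121 2121 450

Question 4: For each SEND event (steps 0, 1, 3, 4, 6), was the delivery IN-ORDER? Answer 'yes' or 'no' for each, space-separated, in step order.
Step 0: SEND seq=0 -> in-order
Step 1: SEND seq=74 -> in-order
Step 3: SEND seq=318 -> out-of-order
Step 4: SEND seq=158 -> in-order
Step 6: SEND seq=2000 -> in-order

Answer: yes yes no yes yes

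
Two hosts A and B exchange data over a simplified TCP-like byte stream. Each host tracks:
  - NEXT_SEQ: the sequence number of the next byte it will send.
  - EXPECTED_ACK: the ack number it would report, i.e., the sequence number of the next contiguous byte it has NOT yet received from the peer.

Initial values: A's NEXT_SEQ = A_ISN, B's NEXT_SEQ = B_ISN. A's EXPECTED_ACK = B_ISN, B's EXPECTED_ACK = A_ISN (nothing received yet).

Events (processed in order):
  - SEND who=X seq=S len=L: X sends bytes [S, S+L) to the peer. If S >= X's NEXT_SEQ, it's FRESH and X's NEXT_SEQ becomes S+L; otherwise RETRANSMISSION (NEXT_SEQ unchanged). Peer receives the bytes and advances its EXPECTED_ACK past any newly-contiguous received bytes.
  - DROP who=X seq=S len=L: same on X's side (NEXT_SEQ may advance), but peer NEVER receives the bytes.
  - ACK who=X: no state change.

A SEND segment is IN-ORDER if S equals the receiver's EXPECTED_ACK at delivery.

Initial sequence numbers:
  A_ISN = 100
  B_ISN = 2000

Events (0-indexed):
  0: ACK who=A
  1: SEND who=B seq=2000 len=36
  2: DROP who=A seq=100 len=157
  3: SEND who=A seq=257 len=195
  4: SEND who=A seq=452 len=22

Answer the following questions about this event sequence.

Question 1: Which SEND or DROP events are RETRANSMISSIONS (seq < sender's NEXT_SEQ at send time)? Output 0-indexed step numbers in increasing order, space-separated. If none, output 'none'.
Step 1: SEND seq=2000 -> fresh
Step 2: DROP seq=100 -> fresh
Step 3: SEND seq=257 -> fresh
Step 4: SEND seq=452 -> fresh

Answer: none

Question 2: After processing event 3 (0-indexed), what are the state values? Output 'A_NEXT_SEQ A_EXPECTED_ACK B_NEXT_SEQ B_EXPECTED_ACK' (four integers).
After event 0: A_seq=100 A_ack=2000 B_seq=2000 B_ack=100
After event 1: A_seq=100 A_ack=2036 B_seq=2036 B_ack=100
After event 2: A_seq=257 A_ack=2036 B_seq=2036 B_ack=100
After event 3: A_seq=452 A_ack=2036 B_seq=2036 B_ack=100

452 2036 2036 100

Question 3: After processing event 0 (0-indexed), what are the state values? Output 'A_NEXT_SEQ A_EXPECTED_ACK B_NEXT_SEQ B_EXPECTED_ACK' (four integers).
After event 0: A_seq=100 A_ack=2000 B_seq=2000 B_ack=100

100 2000 2000 100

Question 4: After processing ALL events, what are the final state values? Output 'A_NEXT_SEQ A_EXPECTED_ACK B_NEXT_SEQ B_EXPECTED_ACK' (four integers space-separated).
After event 0: A_seq=100 A_ack=2000 B_seq=2000 B_ack=100
After event 1: A_seq=100 A_ack=2036 B_seq=2036 B_ack=100
After event 2: A_seq=257 A_ack=2036 B_seq=2036 B_ack=100
After event 3: A_seq=452 A_ack=2036 B_seq=2036 B_ack=100
After event 4: A_seq=474 A_ack=2036 B_seq=2036 B_ack=100

Answer: 474 2036 2036 100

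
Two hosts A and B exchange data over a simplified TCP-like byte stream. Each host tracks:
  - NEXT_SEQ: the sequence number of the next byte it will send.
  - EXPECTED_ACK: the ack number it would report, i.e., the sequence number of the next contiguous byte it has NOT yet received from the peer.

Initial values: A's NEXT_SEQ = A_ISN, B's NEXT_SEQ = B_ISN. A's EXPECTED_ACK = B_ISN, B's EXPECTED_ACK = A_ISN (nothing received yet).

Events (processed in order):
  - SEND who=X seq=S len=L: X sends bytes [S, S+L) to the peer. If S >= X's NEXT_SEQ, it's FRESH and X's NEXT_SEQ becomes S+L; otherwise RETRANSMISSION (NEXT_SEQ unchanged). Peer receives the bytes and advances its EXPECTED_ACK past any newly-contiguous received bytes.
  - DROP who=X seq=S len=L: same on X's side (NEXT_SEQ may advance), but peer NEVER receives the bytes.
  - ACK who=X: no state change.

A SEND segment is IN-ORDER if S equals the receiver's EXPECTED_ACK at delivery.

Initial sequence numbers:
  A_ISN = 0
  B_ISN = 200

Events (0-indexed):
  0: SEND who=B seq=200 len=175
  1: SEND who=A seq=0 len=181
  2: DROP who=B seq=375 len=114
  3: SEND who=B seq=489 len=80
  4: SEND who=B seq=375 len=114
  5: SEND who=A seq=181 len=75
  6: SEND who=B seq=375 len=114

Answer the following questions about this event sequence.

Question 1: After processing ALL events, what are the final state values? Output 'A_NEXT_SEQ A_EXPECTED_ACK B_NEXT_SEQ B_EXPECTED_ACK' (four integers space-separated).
Answer: 256 569 569 256

Derivation:
After event 0: A_seq=0 A_ack=375 B_seq=375 B_ack=0
After event 1: A_seq=181 A_ack=375 B_seq=375 B_ack=181
After event 2: A_seq=181 A_ack=375 B_seq=489 B_ack=181
After event 3: A_seq=181 A_ack=375 B_seq=569 B_ack=181
After event 4: A_seq=181 A_ack=569 B_seq=569 B_ack=181
After event 5: A_seq=256 A_ack=569 B_seq=569 B_ack=256
After event 6: A_seq=256 A_ack=569 B_seq=569 B_ack=256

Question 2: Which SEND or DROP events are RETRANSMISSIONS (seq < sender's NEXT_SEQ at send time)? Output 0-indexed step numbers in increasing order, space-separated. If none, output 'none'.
Step 0: SEND seq=200 -> fresh
Step 1: SEND seq=0 -> fresh
Step 2: DROP seq=375 -> fresh
Step 3: SEND seq=489 -> fresh
Step 4: SEND seq=375 -> retransmit
Step 5: SEND seq=181 -> fresh
Step 6: SEND seq=375 -> retransmit

Answer: 4 6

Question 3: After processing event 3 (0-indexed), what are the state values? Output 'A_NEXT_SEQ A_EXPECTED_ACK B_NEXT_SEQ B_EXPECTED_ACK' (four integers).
After event 0: A_seq=0 A_ack=375 B_seq=375 B_ack=0
After event 1: A_seq=181 A_ack=375 B_seq=375 B_ack=181
After event 2: A_seq=181 A_ack=375 B_seq=489 B_ack=181
After event 3: A_seq=181 A_ack=375 B_seq=569 B_ack=181

181 375 569 181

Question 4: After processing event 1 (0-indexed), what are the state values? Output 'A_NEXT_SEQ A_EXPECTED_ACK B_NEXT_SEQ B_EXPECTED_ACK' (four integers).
After event 0: A_seq=0 A_ack=375 B_seq=375 B_ack=0
After event 1: A_seq=181 A_ack=375 B_seq=375 B_ack=181

181 375 375 181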